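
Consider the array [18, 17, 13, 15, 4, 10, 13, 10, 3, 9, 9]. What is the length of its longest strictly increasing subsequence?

3

Let dp[i] be the longest increasing subsequence ending at position i. Then dp = [1, 1, 1, 2, 1, 2, 3, 2, 1, 2, 2].
The maximum is 3; one witness is 4, 10, 13 at positions 5,6,7.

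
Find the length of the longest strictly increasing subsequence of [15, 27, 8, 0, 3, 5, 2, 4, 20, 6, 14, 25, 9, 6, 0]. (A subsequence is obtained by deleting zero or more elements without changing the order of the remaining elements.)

One longest increasing subsequence is 0, 3, 5, 6, 14, 25 (positions 4,5,6,10,11,12), of length 6; no longer one exists.

6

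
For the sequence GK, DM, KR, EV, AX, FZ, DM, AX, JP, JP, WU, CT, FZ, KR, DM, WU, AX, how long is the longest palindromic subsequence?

Using dp[i][j] = 2 + dp[i+1][j−1] if the ends match, else max(dp[i+1][j], dp[i][j−1]):
dp[1][17] = 8. A witness is DM KR FZ JP JP FZ KR DM at positions 2,3,6,9,10,13,14,15.

8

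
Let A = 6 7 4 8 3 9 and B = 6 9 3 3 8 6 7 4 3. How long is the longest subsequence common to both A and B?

4

Backtracking the LCS table gives one alignment: 6 (A1,B6) → 7 (A2,B7) → 4 (A3,B8) → 3 (A5,B9).
So the longest common subsequence has length 4.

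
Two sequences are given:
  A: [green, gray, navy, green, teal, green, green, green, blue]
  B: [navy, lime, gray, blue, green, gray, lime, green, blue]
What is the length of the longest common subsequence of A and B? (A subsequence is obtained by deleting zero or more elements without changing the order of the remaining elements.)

4

Backtracking the LCS table gives one alignment: green (A1,B5) → gray (A2,B6) → green (A8,B8) → blue (A9,B9).
So the longest common subsequence has length 4.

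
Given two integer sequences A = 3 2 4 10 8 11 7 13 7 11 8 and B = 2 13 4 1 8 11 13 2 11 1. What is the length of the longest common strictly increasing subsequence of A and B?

5

A longest common strictly increasing subsequence is 2, 4, 8, 11, 13 (length 5); it appears in order in both A and B, and no longer such subsequence exists.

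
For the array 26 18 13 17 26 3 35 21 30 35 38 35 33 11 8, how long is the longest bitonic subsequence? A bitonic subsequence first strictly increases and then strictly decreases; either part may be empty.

Let inc[i] be the LIS ending at i and dec[i] the longest strictly decreasing subsequence starting at i. inc = [1, 1, 1, 2, 3, 1, 4, 3, 4, 5, 6, 5, 5, 2, 2], dec = [5, 4, 3, 3, 4, 1, 4, 3, 3, 4, 5, 4, 3, 2, 1].
max_i inc[i]+dec[i]−1 = 10, with one witness 13, 17, 26, 30, 35, 38, 35, 33, 11, 8.

10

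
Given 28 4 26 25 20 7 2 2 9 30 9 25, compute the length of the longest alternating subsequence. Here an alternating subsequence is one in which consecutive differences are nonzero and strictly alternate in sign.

A longest alternating subsequence is 28, 4, 26, 25, 30, 9, 25 (positions 1,2,3,4,10,11,12); its 6 consecutive differences strictly alternate in sign, and length 7 is optimal.

7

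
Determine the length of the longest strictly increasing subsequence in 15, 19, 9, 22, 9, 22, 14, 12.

One longest increasing subsequence is 15, 19, 22 (positions 1,2,4), of length 3; no longer one exists.

3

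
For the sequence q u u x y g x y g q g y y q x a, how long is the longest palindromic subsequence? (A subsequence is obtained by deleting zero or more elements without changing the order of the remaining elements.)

One longest palindromic subsequence is xyygqgyyx (positions 4,5,8,9,10,11,12,13,15); it reads the same forward and backward, and the interval DP gives dp[1][16] = 9.

9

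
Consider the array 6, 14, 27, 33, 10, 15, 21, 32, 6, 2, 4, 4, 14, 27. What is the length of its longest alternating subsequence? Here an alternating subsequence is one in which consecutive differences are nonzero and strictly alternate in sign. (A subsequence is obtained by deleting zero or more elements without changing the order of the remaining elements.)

Track the best alternating length ending on an up-step vs a down-step at each position: up/down = 1/1, 2/1, 2/1, 2/1, 2/3, 4/3, 4/3, 4/3, 1/5, 1/5, 6/5, 6/5, 6/5, 6/5.
The maximum over both is 6; one such subsequence is 6, 14, 10, 15, 2, 4.

6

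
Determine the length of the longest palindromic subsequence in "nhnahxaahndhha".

8

Using dp[i][j] = 2 + dp[i+1][j−1] if the ends match, else max(dp[i+1][j], dp[i][j−1]):
dp[1][14] = 8. A witness is hnhaahnh at positions 2,3,5,7,8,9,10,13.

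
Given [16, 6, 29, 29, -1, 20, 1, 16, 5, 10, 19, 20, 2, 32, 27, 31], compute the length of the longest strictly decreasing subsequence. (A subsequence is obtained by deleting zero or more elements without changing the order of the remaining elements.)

5

One longest decreasing subsequence is 29, 20, 16, 5, 2 (positions 3,6,8,9,13), of length 5; no longer one exists.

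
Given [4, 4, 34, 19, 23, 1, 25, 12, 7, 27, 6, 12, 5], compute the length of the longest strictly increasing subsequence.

Scanning left to right, the best length ending at each element is: 4→1, 4→1, 34→2, 19→2, 23→3, 1→1, 25→4, 12→2, 7→2, 27→5, 6→2, 12→3, 5→2.
So the longest increasing subsequence has length 5, e.g. 4, 19, 23, 25, 27.

5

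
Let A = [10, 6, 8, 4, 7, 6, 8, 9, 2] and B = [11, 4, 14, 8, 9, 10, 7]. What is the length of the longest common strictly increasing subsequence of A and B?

For each value that appears in both, track the longest common increasing run ending there.
The best achievable length is 3; one witness is 4, 8, 9 (A-positions 4,7,8, B-positions 2,4,5).

3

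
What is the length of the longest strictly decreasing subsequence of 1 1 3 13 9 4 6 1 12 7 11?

4

Scanning left to right, the best length ending at each element is: 1→1, 1→1, 3→1, 13→1, 9→2, 4→3, 6→3, 1→4, 12→2, 7→3, 11→3.
So the longest decreasing subsequence has length 4, e.g. 13, 9, 4, 1.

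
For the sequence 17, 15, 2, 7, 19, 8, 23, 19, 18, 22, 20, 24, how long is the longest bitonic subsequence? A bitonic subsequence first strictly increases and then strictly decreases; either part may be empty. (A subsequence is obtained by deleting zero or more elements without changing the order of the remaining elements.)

Let inc[i] be the LIS ending at i and dec[i] the longest strictly decreasing subsequence starting at i. inc = [1, 1, 1, 2, 3, 3, 4, 4, 4, 5, 5, 6], dec = [3, 2, 1, 1, 2, 1, 3, 2, 1, 2, 1, 1].
max_i inc[i]+dec[i]−1 = 6, with one witness 2, 7, 19, 23, 22, 20.

6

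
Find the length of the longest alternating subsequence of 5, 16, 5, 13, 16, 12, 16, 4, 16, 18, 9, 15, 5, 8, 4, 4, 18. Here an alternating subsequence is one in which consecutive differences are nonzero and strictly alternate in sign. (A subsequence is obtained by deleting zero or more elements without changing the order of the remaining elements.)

Track the best alternating length ending on an up-step vs a down-step at each position: up/down = 1/1, 2/1, 1/3, 4/3, 4/1, 4/5, 6/1, 1/7, 8/1, 8/1, 8/9, 10/9, 8/11, 12/11, 1/13, 1/13, 14/1.
The maximum over both is 14; one such subsequence is 5, 16, 5, 13, 12, 16, 4, 16, 9, 15, 5, 8, 4, 18.

14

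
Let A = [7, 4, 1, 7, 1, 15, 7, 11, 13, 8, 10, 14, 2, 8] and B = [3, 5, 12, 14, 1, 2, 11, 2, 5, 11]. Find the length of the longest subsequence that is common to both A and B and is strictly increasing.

2

For each value that appears in both, track the longest common increasing run ending there.
The best achievable length is 2; one witness is 1, 2 (A-positions 3,13, B-positions 5,6).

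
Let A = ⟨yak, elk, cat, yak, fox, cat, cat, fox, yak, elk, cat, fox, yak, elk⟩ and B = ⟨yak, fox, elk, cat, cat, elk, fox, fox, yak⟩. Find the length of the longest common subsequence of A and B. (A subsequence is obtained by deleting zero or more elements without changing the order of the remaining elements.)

7

Backtracking the LCS table gives one alignment: yak (A1,B1) → elk (A2,B3) → cat (A3,B4) → cat (A6,B5) → fox (A8,B7) → fox (A12,B8) → yak (A13,B9).
So the longest common subsequence has length 7.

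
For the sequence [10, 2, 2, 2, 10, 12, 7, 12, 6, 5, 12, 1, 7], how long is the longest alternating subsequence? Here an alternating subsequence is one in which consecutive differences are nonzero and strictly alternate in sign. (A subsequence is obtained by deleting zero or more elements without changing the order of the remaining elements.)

9

A longest alternating subsequence is 10, 2, 10, 7, 12, 6, 12, 1, 7 (positions 1,2,5,7,8,9,11,12,13); its 8 consecutive differences strictly alternate in sign, and length 9 is optimal.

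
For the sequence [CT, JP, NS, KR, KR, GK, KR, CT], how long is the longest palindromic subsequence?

5

One longest palindromic subsequence is CT KR GK KR CT (positions 1,4,6,7,8); it reads the same forward and backward, and the interval DP gives dp[1][8] = 5.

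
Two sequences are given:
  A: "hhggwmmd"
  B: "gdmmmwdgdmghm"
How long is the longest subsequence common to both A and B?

4

Backtracking the LCS table gives one alignment: g (A3,B1) → g (A4,B8) → m (A6,B10) → m (A7,B13).
So the longest common subsequence has length 4.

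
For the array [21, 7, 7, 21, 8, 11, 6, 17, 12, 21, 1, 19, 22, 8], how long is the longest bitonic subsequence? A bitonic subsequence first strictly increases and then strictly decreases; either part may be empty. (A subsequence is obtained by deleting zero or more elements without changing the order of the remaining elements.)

7

One longest bitonic subsequence is 7, 8, 11, 17, 21, 19, 8 (positions 2,5,6,8,10,12,14): it rises to 21 then falls. Length 7 is optimal.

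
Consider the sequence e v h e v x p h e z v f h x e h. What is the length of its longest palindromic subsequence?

9

Using dp[i][j] = 2 + dp[i+1][j−1] if the ends match, else max(dp[i+1][j], dp[i][j−1]):
dp[1][16] = 9. A witness is hexhfhxeh at positions 3,4,6,8,12,13,14,15,16.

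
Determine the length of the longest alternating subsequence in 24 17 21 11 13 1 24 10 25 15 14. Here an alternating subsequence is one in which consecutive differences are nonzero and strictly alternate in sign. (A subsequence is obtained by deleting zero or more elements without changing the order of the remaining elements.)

A longest alternating subsequence is 24, 17, 21, 11, 13, 1, 24, 10, 25, 15 (positions 1,2,3,4,5,6,7,8,9,10); its 9 consecutive differences strictly alternate in sign, and length 10 is optimal.

10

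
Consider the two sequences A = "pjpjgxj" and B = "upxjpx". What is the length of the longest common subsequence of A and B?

4

A longest common subsequence is pjpx (length 4); the LCS DP confirms no longer common subsequence exists.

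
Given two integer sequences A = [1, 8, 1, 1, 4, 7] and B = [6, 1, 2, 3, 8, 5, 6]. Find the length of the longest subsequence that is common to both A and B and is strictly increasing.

2

A longest common strictly increasing subsequence is 1, 8 (length 2); it appears in order in both A and B, and no longer such subsequence exists.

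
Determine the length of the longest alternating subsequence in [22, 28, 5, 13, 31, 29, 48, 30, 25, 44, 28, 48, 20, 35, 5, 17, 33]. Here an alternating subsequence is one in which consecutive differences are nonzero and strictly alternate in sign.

A longest alternating subsequence is 22, 28, 5, 31, 29, 48, 30, 44, 28, 48, 20, 35, 5, 17 (positions 1,2,3,5,6,7,8,10,11,12,13,14,15,16); its 13 consecutive differences strictly alternate in sign, and length 14 is optimal.

14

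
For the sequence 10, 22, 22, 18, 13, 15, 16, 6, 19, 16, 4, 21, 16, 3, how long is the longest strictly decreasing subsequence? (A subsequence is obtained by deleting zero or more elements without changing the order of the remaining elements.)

One longest decreasing subsequence is 22, 18, 13, 6, 4, 3 (positions 2,4,5,8,11,14), of length 6; no longer one exists.

6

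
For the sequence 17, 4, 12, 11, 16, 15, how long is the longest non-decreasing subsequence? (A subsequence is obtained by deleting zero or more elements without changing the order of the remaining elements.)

3

Let dp[i] be the longest non-decreasing subsequence ending at position i. Then dp = [1, 1, 2, 2, 3, 3].
The maximum is 3; one witness is 4, 12, 16 at positions 2,3,5.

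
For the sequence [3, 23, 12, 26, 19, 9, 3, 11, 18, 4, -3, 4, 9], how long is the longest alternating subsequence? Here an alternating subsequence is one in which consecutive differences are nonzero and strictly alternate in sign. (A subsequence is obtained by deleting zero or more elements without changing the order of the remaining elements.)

Track the best alternating length ending on an up-step vs a down-step at each position: up/down = 1/1, 2/1, 2/3, 4/1, 4/5, 2/5, 1/5, 6/5, 6/5, 6/7, 1/7, 8/7, 8/7.
The maximum over both is 8; one such subsequence is 3, 23, 12, 26, 9, 11, -3, 4.

8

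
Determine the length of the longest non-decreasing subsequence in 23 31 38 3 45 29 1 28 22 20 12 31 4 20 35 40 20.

One longest non-decreasing subsequence is 23, 31, 31, 35, 40 (positions 1,2,12,15,16), of length 5; no longer one exists.

5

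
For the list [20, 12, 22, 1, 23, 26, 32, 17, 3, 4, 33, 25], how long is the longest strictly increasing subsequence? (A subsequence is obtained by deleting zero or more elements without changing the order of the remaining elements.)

6

One longest increasing subsequence is 20, 22, 23, 26, 32, 33 (positions 1,3,5,6,7,11), of length 6; no longer one exists.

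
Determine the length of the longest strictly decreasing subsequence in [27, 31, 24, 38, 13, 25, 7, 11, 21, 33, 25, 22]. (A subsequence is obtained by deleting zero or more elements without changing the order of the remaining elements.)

4

Scanning left to right, the best length ending at each element is: 27→1, 31→1, 24→2, 38→1, 13→3, 25→2, 7→4, 11→4, 21→3, 33→2, 25→3, 22→4.
So the longest decreasing subsequence has length 4, e.g. 27, 24, 13, 7.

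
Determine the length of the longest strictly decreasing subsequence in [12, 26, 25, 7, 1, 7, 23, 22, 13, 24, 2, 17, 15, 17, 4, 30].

Let dp[i] be the longest decreasing subsequence ending at position i. Then dp = [1, 1, 2, 3, 4, 3, 3, 4, 5, 3, 6, 5, 6, 5, 7, 1].
The maximum is 7; one witness is 26, 25, 23, 22, 17, 15, 4 at positions 2,3,7,8,12,13,15.

7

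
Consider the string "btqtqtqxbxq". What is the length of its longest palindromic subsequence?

7

One longest palindromic subsequence is bqtqtqb (positions 1,3,4,5,6,7,9); it reads the same forward and backward, and the interval DP gives dp[1][11] = 7.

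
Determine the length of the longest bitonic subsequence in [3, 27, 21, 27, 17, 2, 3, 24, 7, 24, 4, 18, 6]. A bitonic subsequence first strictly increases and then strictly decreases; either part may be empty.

One longest bitonic subsequence is 3, 27, 21, 17, 7, 6 (positions 1,2,3,5,9,13): it rises to 27 then falls. Length 6 is optimal.

6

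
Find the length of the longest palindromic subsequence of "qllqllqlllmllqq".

Using dp[i][j] = 2 + dp[i+1][j−1] if the ends match, else max(dp[i+1][j], dp[i][j−1]):
dp[1][15] = 11. A witness is qqlllllllqq at positions 1,4,5,6,8,9,10,12,13,14,15.

11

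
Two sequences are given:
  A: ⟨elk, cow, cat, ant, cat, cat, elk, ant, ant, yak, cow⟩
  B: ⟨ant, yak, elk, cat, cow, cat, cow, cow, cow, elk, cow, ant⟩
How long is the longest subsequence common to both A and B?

5

Backtracking the LCS table gives one alignment: elk (A1,B3) → cow (A2,B5) → cat (A3,B6) → elk (A7,B10) → ant (A9,B12).
So the longest common subsequence has length 5.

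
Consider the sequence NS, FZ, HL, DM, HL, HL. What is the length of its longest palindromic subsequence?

One longest palindromic subsequence is HL HL HL (positions 3,5,6); it reads the same forward and backward, and the interval DP gives dp[1][6] = 3.

3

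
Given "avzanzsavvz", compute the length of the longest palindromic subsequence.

One longest palindromic subsequence is zasaz (positions 3,4,7,8,11); it reads the same forward and backward, and the interval DP gives dp[1][11] = 5.

5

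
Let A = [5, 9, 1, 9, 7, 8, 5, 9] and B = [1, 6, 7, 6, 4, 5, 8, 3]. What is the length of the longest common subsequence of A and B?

3

Backtracking the LCS table gives one alignment: 1 (A3,B1) → 7 (A5,B3) → 8 (A6,B7).
So the longest common subsequence has length 3.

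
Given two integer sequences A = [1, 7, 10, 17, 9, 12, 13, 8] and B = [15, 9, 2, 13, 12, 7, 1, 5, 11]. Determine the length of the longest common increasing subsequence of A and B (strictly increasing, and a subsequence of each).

2

A longest common strictly increasing subsequence is 9, 13 (length 2); it appears in order in both A and B, and no longer such subsequence exists.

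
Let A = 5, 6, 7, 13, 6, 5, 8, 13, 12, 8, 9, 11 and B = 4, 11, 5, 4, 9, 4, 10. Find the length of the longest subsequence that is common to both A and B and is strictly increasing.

A longest common strictly increasing subsequence is 5, 9 (length 2); it appears in order in both A and B, and no longer such subsequence exists.

2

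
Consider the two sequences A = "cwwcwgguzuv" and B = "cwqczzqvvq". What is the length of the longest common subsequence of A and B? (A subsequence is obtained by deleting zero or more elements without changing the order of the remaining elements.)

5

A longest common subsequence is cwczv (length 5); the LCS DP confirms no longer common subsequence exists.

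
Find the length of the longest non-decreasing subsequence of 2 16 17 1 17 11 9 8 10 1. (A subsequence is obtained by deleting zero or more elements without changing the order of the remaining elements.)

Scanning left to right, the best length ending at each element is: 2→1, 16→2, 17→3, 1→1, 17→4, 11→2, 9→2, 8→2, 10→3, 1→2.
So the longest non-decreasing subsequence has length 4, e.g. 2, 16, 17, 17.

4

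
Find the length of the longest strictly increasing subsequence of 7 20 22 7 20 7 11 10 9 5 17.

Let dp[i] be the longest increasing subsequence ending at position i. Then dp = [1, 2, 3, 1, 2, 1, 2, 2, 2, 1, 3].
The maximum is 3; one witness is 7, 20, 22 at positions 1,2,3.

3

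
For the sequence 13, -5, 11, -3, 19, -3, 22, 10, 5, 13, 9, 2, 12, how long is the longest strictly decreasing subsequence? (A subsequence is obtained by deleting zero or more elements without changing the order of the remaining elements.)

5

Let dp[i] be the longest decreasing subsequence ending at position i. Then dp = [1, 2, 2, 3, 1, 3, 1, 3, 4, 2, 4, 5, 3].
The maximum is 5; one witness is 13, 11, 10, 5, 2 at positions 1,3,8,9,12.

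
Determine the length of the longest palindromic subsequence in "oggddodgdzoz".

One longest palindromic subsequence is oddoddo (positions 1,4,5,6,7,9,11); it reads the same forward and backward, and the interval DP gives dp[1][12] = 7.

7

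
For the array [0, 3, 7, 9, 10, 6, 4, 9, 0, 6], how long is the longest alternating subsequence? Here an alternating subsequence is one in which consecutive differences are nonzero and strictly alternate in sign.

A longest alternating subsequence is 0, 7, 6, 9, 0, 6 (positions 1,3,6,8,9,10); its 5 consecutive differences strictly alternate in sign, and length 6 is optimal.

6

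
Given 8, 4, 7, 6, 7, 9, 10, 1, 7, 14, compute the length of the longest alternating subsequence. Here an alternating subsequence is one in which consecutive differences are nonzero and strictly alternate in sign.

7

Track the best alternating length ending on an up-step vs a down-step at each position: up/down = 1/1, 1/2, 3/2, 3/4, 5/2, 5/1, 5/1, 1/6, 7/6, 7/1.
The maximum over both is 7; one such subsequence is 8, 4, 7, 6, 7, 1, 7.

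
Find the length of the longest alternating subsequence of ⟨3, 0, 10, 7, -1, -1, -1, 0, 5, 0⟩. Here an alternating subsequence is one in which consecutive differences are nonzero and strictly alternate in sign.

Track the best alternating length ending on an up-step vs a down-step at each position: up/down = 1/1, 1/2, 3/1, 3/4, 1/4, 1/4, 1/4, 5/4, 5/4, 5/6.
The maximum over both is 6; one such subsequence is 3, 0, 10, -1, 5, 0.

6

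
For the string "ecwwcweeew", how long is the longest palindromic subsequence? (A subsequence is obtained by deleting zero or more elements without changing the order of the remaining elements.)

6

One longest palindromic subsequence is ecwwce (positions 1,2,3,4,5,9); it reads the same forward and backward, and the interval DP gives dp[1][10] = 6.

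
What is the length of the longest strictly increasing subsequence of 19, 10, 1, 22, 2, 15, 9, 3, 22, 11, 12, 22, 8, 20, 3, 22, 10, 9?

7

Let dp[i] be the longest increasing subsequence ending at position i. Then dp = [1, 1, 1, 2, 2, 3, 3, 3, 4, 4, 5, 6, 4, 6, 3, 7, 5, 5].
The maximum is 7; one witness is 1, 2, 9, 11, 12, 20, 22 at positions 3,5,7,10,11,14,16.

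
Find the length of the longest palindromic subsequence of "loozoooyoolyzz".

One longest palindromic subsequence is loooooool (positions 1,2,3,5,6,7,9,10,11); it reads the same forward and backward, and the interval DP gives dp[1][14] = 9.

9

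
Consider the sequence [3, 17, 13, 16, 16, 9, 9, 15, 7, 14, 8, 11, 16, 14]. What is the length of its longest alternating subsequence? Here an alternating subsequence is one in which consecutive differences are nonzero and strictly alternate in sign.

11

A longest alternating subsequence is 3, 17, 13, 16, 9, 15, 7, 14, 8, 16, 14 (positions 1,2,3,4,6,8,9,10,11,13,14); its 10 consecutive differences strictly alternate in sign, and length 11 is optimal.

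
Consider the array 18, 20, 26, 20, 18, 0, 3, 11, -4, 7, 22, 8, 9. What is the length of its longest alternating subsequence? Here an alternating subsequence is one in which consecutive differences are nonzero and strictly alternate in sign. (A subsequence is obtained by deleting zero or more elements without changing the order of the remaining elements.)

A longest alternating subsequence is 18, 20, 0, 3, -4, 22, 8, 9 (positions 1,2,6,7,9,11,12,13); its 7 consecutive differences strictly alternate in sign, and length 8 is optimal.

8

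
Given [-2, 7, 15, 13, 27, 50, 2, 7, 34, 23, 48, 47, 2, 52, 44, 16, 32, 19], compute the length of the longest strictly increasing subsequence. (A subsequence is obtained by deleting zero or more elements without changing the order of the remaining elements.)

Let dp[i] be the longest increasing subsequence ending at position i. Then dp = [1, 2, 3, 3, 4, 5, 2, 3, 5, 4, 6, 6, 2, 7, 6, 4, 5, 5].
The maximum is 7; one witness is -2, 7, 15, 27, 34, 48, 52 at positions 1,2,3,5,9,11,14.

7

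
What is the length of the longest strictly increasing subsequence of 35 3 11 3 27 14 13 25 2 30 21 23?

Scanning left to right, the best length ending at each element is: 35→1, 3→1, 11→2, 3→1, 27→3, 14→3, 13→3, 25→4, 2→1, 30→5, 21→4, 23→5.
So the longest increasing subsequence has length 5, e.g. 3, 11, 14, 25, 30.

5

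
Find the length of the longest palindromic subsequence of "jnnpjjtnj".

One longest palindromic subsequence is jnjjnj (positions 1,2,5,6,8,9); it reads the same forward and backward, and the interval DP gives dp[1][9] = 6.

6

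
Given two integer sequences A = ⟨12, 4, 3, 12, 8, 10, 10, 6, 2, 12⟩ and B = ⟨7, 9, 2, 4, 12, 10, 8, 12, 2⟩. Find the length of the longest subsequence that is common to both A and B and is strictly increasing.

A longest common strictly increasing subsequence is 4, 10, 12 (length 3); it appears in order in both A and B, and no longer such subsequence exists.

3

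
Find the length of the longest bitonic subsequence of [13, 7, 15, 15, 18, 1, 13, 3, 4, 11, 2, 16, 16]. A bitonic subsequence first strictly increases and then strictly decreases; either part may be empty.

One longest bitonic subsequence is 13, 15, 18, 13, 11, 2 (positions 1,3,5,7,10,11): it rises to 18 then falls. Length 6 is optimal.

6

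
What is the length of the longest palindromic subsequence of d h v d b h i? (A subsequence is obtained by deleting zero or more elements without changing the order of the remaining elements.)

3

One longest palindromic subsequence is hbh (positions 2,5,6); it reads the same forward and backward, and the interval DP gives dp[1][7] = 3.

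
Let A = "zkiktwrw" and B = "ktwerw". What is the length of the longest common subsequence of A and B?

5

Backtracking the LCS table gives one alignment: k (A4,B1) → t (A5,B2) → w (A6,B3) → r (A7,B5) → w (A8,B6).
So the longest common subsequence has length 5.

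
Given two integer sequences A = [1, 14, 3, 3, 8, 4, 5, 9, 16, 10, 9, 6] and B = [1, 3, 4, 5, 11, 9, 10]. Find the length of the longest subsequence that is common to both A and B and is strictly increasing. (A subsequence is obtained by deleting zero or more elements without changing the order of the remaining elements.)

6

For each value that appears in both, track the longest common increasing run ending there.
The best achievable length is 6; one witness is 1, 3, 4, 5, 9, 10 (A-positions 1,3,6,7,8,10, B-positions 1,2,3,4,6,7).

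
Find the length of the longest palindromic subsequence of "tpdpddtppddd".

8

Using dp[i][j] = 2 + dp[i+1][j−1] if the ends match, else max(dp[i+1][j], dp[i][j−1]):
dp[1][12] = 8. A witness is dddppddd at positions 3,5,6,8,9,10,11,12.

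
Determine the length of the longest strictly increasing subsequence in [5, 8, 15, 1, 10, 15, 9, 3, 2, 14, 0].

4

One longest increasing subsequence is 5, 8, 10, 15 (positions 1,2,5,6), of length 4; no longer one exists.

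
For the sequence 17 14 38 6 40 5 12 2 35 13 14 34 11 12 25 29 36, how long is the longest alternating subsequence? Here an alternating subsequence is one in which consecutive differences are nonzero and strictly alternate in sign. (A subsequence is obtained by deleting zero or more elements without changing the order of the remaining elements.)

A longest alternating subsequence is 17, 14, 38, 6, 40, 5, 12, 2, 35, 13, 14, 11, 12 (positions 1,2,3,4,5,6,7,8,9,10,11,13,14); its 12 consecutive differences strictly alternate in sign, and length 13 is optimal.

13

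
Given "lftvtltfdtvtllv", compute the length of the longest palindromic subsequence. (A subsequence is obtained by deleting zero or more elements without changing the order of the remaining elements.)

9

Using dp[i][j] = 2 + dp[i+1][j−1] if the ends match, else max(dp[i+1][j], dp[i][j−1]):
dp[1][15] = 9. A witness is ltvtdtvtl at positions 1,3,4,5,9,10,11,12,14.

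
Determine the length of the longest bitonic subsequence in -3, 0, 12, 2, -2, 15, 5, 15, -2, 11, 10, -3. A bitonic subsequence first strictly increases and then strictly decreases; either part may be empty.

Let inc[i] be the LIS ending at i and dec[i] the longest strictly decreasing subsequence starting at i. inc = [1, 2, 3, 3, 2, 4, 4, 5, 2, 5, 5, 1], dec = [1, 3, 4, 3, 2, 4, 3, 4, 2, 3, 2, 1].
max_i inc[i]+dec[i]−1 = 8, with one witness -3, 0, 2, 5, 15, 11, 10, -3.

8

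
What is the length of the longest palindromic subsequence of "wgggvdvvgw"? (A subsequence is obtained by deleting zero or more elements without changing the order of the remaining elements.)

One longest palindromic subsequence is wgvvvgw (positions 1,2,5,7,8,9,10); it reads the same forward and backward, and the interval DP gives dp[1][10] = 7.

7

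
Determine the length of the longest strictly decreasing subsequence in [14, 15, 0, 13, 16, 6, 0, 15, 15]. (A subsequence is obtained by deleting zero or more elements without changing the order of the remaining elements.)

Let dp[i] be the longest decreasing subsequence ending at position i. Then dp = [1, 1, 2, 2, 1, 3, 4, 2, 2].
The maximum is 4; one witness is 14, 13, 6, 0 at positions 1,4,6,7.

4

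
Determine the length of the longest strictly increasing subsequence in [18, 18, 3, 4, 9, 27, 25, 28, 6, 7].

5

Let dp[i] be the longest increasing subsequence ending at position i. Then dp = [1, 1, 1, 2, 3, 4, 4, 5, 3, 4].
The maximum is 5; one witness is 3, 4, 9, 27, 28 at positions 3,4,5,6,8.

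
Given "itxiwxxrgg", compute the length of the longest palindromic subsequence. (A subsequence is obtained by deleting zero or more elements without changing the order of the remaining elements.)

Using dp[i][j] = 2 + dp[i+1][j−1] if the ends match, else max(dp[i+1][j], dp[i][j−1]):
dp[1][10] = 3. A witness is xxx at positions 3,6,7.

3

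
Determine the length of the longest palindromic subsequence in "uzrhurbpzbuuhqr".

9

One longest palindromic subsequence is rhubzbuhr (positions 3,4,5,7,9,10,12,13,15); it reads the same forward and backward, and the interval DP gives dp[1][15] = 9.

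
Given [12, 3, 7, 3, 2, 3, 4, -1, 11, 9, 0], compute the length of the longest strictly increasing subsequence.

One longest increasing subsequence is 2, 3, 4, 11 (positions 5,6,7,9), of length 4; no longer one exists.

4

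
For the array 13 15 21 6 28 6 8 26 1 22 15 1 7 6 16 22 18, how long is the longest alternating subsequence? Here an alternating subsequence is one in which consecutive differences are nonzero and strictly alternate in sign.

A longest alternating subsequence is 13, 15, 6, 28, 6, 8, 1, 22, 1, 7, 6, 22, 18 (positions 1,2,4,5,6,7,9,10,12,13,14,16,17); its 12 consecutive differences strictly alternate in sign, and length 13 is optimal.

13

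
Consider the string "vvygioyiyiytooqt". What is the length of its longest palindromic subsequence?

7

Using dp[i][j] = 2 + dp[i+1][j−1] if the ends match, else max(dp[i+1][j], dp[i][j−1]):
dp[1][16] = 7. A witness is oyiyiyo at positions 6,7,8,9,10,11,14.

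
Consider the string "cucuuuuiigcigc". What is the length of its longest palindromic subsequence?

8

One longest palindromic subsequence is ccuuuucc (positions 1,3,4,5,6,7,11,14); it reads the same forward and backward, and the interval DP gives dp[1][14] = 8.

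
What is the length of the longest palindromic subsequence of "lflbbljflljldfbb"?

One longest palindromic subsequence is bbljlljlbb (positions 4,5,6,7,9,10,11,12,15,16); it reads the same forward and backward, and the interval DP gives dp[1][16] = 10.

10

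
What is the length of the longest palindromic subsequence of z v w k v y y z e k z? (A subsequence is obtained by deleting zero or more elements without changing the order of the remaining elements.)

Using dp[i][j] = 2 + dp[i+1][j−1] if the ends match, else max(dp[i+1][j], dp[i][j−1]):
dp[1][11] = 6. A witness is zkyykz at positions 1,4,6,7,10,11.

6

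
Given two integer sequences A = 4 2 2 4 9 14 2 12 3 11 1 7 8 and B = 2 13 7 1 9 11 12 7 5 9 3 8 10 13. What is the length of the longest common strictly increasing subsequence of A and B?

For each value that appears in both, track the longest common increasing run ending there.
The best achievable length is 3; one witness is 2, 9, 11 (A-positions 2,5,10, B-positions 1,5,6).

3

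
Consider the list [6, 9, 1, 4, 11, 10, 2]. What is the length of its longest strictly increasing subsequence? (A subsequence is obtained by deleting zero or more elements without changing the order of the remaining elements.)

3

Scanning left to right, the best length ending at each element is: 6→1, 9→2, 1→1, 4→2, 11→3, 10→3, 2→2.
So the longest increasing subsequence has length 3, e.g. 6, 9, 11.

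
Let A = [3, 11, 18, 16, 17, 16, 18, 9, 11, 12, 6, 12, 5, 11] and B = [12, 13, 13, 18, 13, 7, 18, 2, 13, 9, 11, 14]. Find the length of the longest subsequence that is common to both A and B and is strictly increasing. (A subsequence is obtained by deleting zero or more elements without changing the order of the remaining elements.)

2

A longest common strictly increasing subsequence is 9, 11 (length 2); it appears in order in both A and B, and no longer such subsequence exists.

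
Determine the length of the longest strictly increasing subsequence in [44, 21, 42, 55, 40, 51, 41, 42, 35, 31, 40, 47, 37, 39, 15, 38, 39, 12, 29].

5

One longest increasing subsequence is 21, 40, 41, 42, 47 (positions 2,5,7,8,12), of length 5; no longer one exists.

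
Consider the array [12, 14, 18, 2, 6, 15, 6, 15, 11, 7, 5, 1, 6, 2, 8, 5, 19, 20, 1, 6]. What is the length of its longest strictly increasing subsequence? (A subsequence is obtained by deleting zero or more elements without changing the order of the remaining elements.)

6

Scanning left to right, the best length ending at each element is: 12→1, 14→2, 18→3, 2→1, 6→2, 15→3, 6→2, 15→3, 11→3, 7→3, 5→2, 1→1, 6→3, 2→2, 8→4, 5→3, 19→5, 20→6, 1→1, 6→4.
So the longest increasing subsequence has length 6, e.g. 2, 6, 7, 8, 19, 20.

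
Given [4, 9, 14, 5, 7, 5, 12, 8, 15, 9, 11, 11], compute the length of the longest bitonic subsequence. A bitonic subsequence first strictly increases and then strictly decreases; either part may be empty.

Let inc[i] be the LIS ending at i and dec[i] the longest strictly decreasing subsequence starting at i. inc = [1, 2, 3, 2, 3, 2, 4, 4, 5, 5, 6, 6], dec = [1, 3, 3, 1, 2, 1, 2, 1, 2, 1, 1, 1].
max_i inc[i]+dec[i]−1 = 6, with one witness 4, 5, 7, 12, 15, 11.

6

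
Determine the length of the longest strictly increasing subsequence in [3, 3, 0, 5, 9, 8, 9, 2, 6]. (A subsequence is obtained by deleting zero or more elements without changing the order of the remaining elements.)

4

Let dp[i] be the longest increasing subsequence ending at position i. Then dp = [1, 1, 1, 2, 3, 3, 4, 2, 3].
The maximum is 4; one witness is 3, 5, 8, 9 at positions 1,4,6,7.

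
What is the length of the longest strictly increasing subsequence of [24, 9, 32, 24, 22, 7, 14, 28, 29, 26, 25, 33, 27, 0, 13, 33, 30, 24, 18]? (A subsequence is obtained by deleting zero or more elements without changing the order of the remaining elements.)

5

One longest increasing subsequence is 9, 24, 28, 29, 33 (positions 2,4,8,9,12), of length 5; no longer one exists.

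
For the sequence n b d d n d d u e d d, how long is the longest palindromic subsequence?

One longest palindromic subsequence is dddddd (positions 3,4,6,7,10,11); it reads the same forward and backward, and the interval DP gives dp[1][11] = 6.

6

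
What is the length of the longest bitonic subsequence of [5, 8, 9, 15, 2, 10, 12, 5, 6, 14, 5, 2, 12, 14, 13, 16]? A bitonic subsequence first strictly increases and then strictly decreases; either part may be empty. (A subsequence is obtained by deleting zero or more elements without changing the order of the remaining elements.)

8

Let inc[i] be the LIS ending at i and dec[i] the longest strictly decreasing subsequence starting at i. inc = [1, 2, 3, 4, 1, 4, 5, 2, 3, 6, 2, 1, 5, 6, 6, 7], dec = [2, 4, 4, 5, 1, 4, 4, 2, 3, 3, 2, 1, 1, 2, 1, 1].
max_i inc[i]+dec[i]−1 = 8, with one witness 5, 8, 9, 15, 12, 6, 5, 2.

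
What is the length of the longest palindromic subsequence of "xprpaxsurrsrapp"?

Using dp[i][j] = 2 + dp[i+1][j−1] if the ends match, else max(dp[i+1][j], dp[i][j−1]):
dp[1][15] = 10. A witness is ppasrrsapp at positions 2,4,5,7,9,10,11,13,14,15.

10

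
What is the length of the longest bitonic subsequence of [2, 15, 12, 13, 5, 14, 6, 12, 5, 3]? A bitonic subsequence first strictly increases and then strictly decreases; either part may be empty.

Let inc[i] be the LIS ending at i and dec[i] the longest strictly decreasing subsequence starting at i. inc = [1, 2, 2, 3, 2, 4, 3, 4, 2, 2], dec = [1, 5, 4, 4, 2, 4, 3, 3, 2, 1].
max_i inc[i]+dec[i]−1 = 7, with one witness 2, 12, 13, 14, 12, 5, 3.

7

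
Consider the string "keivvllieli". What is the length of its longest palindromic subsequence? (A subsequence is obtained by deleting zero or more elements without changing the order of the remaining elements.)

One longest palindromic subsequence is eillie (positions 2,3,6,7,8,9); it reads the same forward and backward, and the interval DP gives dp[1][11] = 6.

6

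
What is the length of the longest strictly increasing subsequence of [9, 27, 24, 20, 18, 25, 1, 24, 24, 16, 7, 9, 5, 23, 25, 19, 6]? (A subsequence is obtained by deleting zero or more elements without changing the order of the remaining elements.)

5

Scanning left to right, the best length ending at each element is: 9→1, 27→2, 24→2, 20→2, 18→2, 25→3, 1→1, 24→3, 24→3, 16→2, 7→2, 9→3, 5→2, 23→4, 25→5, 19→4, 6→3.
So the longest increasing subsequence has length 5, e.g. 1, 7, 9, 23, 25.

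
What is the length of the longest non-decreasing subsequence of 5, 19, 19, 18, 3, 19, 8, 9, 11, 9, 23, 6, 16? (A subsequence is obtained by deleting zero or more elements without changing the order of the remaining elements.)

5

Let dp[i] be the longest non-decreasing subsequence ending at position i. Then dp = [1, 2, 3, 2, 1, 4, 2, 3, 4, 4, 5, 2, 5].
The maximum is 5; one witness is 5, 19, 19, 19, 23 at positions 1,2,3,6,11.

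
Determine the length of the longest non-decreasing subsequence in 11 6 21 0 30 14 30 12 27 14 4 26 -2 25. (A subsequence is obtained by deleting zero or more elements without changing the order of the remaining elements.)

4

Scanning left to right, the best length ending at each element is: 11→1, 6→1, 21→2, 0→1, 30→3, 14→2, 30→4, 12→2, 27→3, 14→3, 4→2, 26→4, -2→1, 25→4.
So the longest non-decreasing subsequence has length 4, e.g. 11, 21, 30, 30.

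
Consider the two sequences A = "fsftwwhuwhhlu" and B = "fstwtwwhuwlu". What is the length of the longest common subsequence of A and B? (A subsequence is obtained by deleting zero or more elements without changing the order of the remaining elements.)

Backtracking the LCS table gives one alignment: f (A1,B1) → s (A2,B2) → t (A4,B5) → w (A5,B6) → w (A6,B7) → h (A7,B8) → u (A8,B9) → w (A9,B10) → l (A12,B11) → u (A13,B12).
So the longest common subsequence has length 10.

10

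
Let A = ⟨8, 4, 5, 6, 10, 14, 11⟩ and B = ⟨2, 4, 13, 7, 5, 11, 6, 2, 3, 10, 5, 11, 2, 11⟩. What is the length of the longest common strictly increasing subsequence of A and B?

5

A longest common strictly increasing subsequence is 4, 5, 6, 10, 11 (length 5); it appears in order in both A and B, and no longer such subsequence exists.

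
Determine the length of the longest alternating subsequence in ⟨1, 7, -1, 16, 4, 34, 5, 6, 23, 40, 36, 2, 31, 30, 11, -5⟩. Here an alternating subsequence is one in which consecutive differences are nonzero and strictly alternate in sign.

A longest alternating subsequence is 1, 7, -1, 16, 4, 34, 5, 6, 2, 31, 30 (positions 1,2,3,4,5,6,7,8,12,13,14); its 10 consecutive differences strictly alternate in sign, and length 11 is optimal.

11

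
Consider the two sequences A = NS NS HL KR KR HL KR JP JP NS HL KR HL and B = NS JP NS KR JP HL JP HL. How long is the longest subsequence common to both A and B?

6

A longest common subsequence is NS, NS, KR, HL, JP, HL (length 6); the LCS DP confirms no longer common subsequence exists.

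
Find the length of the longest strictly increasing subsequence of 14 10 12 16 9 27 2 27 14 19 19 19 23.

5

One longest increasing subsequence is 10, 12, 16, 19, 23 (positions 2,3,4,10,13), of length 5; no longer one exists.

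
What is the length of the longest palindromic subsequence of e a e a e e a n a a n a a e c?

One longest palindromic subsequence is eaanaanaae (positions 3,4,7,8,9,10,11,12,13,14); it reads the same forward and backward, and the interval DP gives dp[1][15] = 10.

10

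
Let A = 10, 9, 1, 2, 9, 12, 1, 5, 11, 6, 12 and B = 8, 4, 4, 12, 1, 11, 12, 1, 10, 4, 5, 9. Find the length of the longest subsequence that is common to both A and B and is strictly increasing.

3

For each value that appears in both, track the longest common increasing run ending there.
The best achievable length is 3; one witness is 1, 11, 12 (A-positions 3,9,11, B-positions 5,6,7).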